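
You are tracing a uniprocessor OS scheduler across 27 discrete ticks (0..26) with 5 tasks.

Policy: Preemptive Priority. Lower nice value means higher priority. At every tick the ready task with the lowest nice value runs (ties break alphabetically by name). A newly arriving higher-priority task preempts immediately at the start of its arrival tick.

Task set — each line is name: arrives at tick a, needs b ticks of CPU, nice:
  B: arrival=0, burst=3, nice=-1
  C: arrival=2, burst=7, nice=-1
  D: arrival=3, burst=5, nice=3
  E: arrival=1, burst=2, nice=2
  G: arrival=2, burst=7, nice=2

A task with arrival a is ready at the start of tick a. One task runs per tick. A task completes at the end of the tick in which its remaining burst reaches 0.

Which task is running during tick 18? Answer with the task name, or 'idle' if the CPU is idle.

t=0: ready={B} → run B
t=1: ready={B,E} → run B
t=2: ready={B,C,E,G} → run B
t=3: ready={C,D,E,G} → run C
t=4: ready={C,D,E,G} → run C
t=5: ready={C,D,E,G} → run C
t=6: ready={C,D,E,G} → run C
t=7: ready={C,D,E,G} → run C
t=8: ready={C,D,E,G} → run C
t=9: ready={C,D,E,G} → run C
t=10: ready={D,E,G} → run E
t=11: ready={D,E,G} → run E
t=12: ready={D,G} → run G
t=13: ready={D,G} → run G
t=14: ready={D,G} → run G
t=15: ready={D,G} → run G
t=16: ready={D,G} → run G
t=17: ready={D,G} → run G
t=18: ready={D,G} → run G
t=19: ready={D} → run D
t=20: ready={D} → run D
t=21: ready={D} → run D
t=22: ready={D} → run D
t=23: ready={D} → run D
t=24: (idle)
t=25: (idle)
t=26: (idle)

running at tick 18 = G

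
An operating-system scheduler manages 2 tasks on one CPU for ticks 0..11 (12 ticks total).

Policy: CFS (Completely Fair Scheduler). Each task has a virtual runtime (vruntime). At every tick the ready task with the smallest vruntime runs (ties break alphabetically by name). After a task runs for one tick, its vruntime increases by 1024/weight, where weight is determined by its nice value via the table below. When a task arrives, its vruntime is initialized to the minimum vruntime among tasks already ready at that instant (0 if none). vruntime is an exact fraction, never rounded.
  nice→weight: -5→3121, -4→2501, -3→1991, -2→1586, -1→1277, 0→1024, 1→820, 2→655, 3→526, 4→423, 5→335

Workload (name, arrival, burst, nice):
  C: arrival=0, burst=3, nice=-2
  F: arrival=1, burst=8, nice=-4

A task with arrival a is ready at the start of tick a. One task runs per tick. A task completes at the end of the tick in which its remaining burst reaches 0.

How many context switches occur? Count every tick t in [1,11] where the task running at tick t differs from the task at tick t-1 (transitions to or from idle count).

context switches = 4

t=0: vr[C=0] → run C
t=1: vr[C=512/793 F=512/793] → run C
t=2: vr[C=1024/793 F=512/793] → run F
t=3: vr[C=1024/793 F=34304/32513] → run F
t=4: vr[C=1024/793 F=47616/32513] → run C
t=5: vr[F=47616/32513] → run F
t=6: vr[F=60928/32513] → run F
t=7: vr[F=74240/32513] → run F
t=8: vr[F=87552/32513] → run F
t=9: vr[F=100864/32513] → run F
t=10: vr[F=114176/32513] → run F
t=11: (idle)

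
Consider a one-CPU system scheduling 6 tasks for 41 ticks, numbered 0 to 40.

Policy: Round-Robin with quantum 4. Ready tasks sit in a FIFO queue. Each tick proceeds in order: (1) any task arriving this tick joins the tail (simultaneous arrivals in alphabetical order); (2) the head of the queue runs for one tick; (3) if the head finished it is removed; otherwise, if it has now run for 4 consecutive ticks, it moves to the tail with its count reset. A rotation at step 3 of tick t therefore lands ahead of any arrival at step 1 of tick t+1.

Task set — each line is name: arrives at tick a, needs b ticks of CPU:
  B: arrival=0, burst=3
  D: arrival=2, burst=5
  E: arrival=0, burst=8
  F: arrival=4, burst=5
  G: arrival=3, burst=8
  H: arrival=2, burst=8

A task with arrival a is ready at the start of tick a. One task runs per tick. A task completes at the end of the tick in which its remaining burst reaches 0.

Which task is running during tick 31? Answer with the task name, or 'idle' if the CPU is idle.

running at tick 31 = H

t=0: queue=[B,E] q_used=0 → run B
t=1: queue=[B,E] q_used=1 → run B
t=2: queue=[B,E,D,H] q_used=2 → run B
t=3: queue=[E,D,H,G] q_used=0 → run E
t=4: queue=[E,D,H,G,F] q_used=1 → run E
t=5: queue=[E,D,H,G,F] q_used=2 → run E
t=6: queue=[E,D,H,G,F] q_used=3 → run E
t=7: queue=[D,H,G,F,E] q_used=0 → run D
t=8: queue=[D,H,G,F,E] q_used=1 → run D
t=9: queue=[D,H,G,F,E] q_used=2 → run D
t=10: queue=[D,H,G,F,E] q_used=3 → run D
t=11: queue=[H,G,F,E,D] q_used=0 → run H
t=12: queue=[H,G,F,E,D] q_used=1 → run H
t=13: queue=[H,G,F,E,D] q_used=2 → run H
t=14: queue=[H,G,F,E,D] q_used=3 → run H
t=15: queue=[G,F,E,D,H] q_used=0 → run G
t=16: queue=[G,F,E,D,H] q_used=1 → run G
t=17: queue=[G,F,E,D,H] q_used=2 → run G
t=18: queue=[G,F,E,D,H] q_used=3 → run G
t=19: queue=[F,E,D,H,G] q_used=0 → run F
t=20: queue=[F,E,D,H,G] q_used=1 → run F
t=21: queue=[F,E,D,H,G] q_used=2 → run F
t=22: queue=[F,E,D,H,G] q_used=3 → run F
t=23: queue=[E,D,H,G,F] q_used=0 → run E
t=24: queue=[E,D,H,G,F] q_used=1 → run E
t=25: queue=[E,D,H,G,F] q_used=2 → run E
t=26: queue=[E,D,H,G,F] q_used=3 → run E
t=27: queue=[D,H,G,F] q_used=0 → run D
t=28: queue=[H,G,F] q_used=0 → run H
t=29: queue=[H,G,F] q_used=1 → run H
t=30: queue=[H,G,F] q_used=2 → run H
t=31: queue=[H,G,F] q_used=3 → run H
t=32: queue=[G,F] q_used=0 → run G
t=33: queue=[G,F] q_used=1 → run G
t=34: queue=[G,F] q_used=2 → run G
t=35: queue=[G,F] q_used=3 → run G
t=36: queue=[F] q_used=0 → run F
t=37: (idle)
t=38: (idle)
t=39: (idle)
t=40: (idle)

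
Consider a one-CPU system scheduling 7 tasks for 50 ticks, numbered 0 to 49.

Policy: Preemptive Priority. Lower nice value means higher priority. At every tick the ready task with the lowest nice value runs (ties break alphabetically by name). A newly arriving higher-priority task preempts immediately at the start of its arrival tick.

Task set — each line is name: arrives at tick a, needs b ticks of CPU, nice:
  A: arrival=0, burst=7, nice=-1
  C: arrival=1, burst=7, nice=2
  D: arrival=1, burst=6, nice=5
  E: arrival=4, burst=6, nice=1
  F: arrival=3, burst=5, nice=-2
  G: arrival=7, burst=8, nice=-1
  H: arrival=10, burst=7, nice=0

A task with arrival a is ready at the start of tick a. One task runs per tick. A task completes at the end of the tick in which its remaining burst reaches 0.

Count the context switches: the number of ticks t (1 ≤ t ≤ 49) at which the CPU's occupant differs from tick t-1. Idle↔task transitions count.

t=0: ready={A} → run A
t=1: ready={A,C,D} → run A
t=2: ready={A,C,D} → run A
t=3: ready={A,C,D,F} → run F
t=4: ready={A,C,D,E,F} → run F
t=5: ready={A,C,D,E,F} → run F
t=6: ready={A,C,D,E,F} → run F
t=7: ready={A,C,D,E,F,G} → run F
t=8: ready={A,C,D,E,G} → run A
t=9: ready={A,C,D,E,G} → run A
t=10: ready={A,C,D,E,G,H} → run A
t=11: ready={A,C,D,E,G,H} → run A
t=12: ready={C,D,E,G,H} → run G
t=13: ready={C,D,E,G,H} → run G
t=14: ready={C,D,E,G,H} → run G
t=15: ready={C,D,E,G,H} → run G
t=16: ready={C,D,E,G,H} → run G
t=17: ready={C,D,E,G,H} → run G
t=18: ready={C,D,E,G,H} → run G
t=19: ready={C,D,E,G,H} → run G
t=20: ready={C,D,E,H} → run H
t=21: ready={C,D,E,H} → run H
t=22: ready={C,D,E,H} → run H
t=23: ready={C,D,E,H} → run H
t=24: ready={C,D,E,H} → run H
t=25: ready={C,D,E,H} → run H
t=26: ready={C,D,E,H} → run H
t=27: ready={C,D,E} → run E
t=28: ready={C,D,E} → run E
t=29: ready={C,D,E} → run E
t=30: ready={C,D,E} → run E
t=31: ready={C,D,E} → run E
t=32: ready={C,D,E} → run E
t=33: ready={C,D} → run C
t=34: ready={C,D} → run C
t=35: ready={C,D} → run C
t=36: ready={C,D} → run C
t=37: ready={C,D} → run C
t=38: ready={C,D} → run C
t=39: ready={C,D} → run C
t=40: ready={D} → run D
t=41: ready={D} → run D
t=42: ready={D} → run D
t=43: ready={D} → run D
t=44: ready={D} → run D
t=45: ready={D} → run D
t=46: (idle)
t=47: (idle)
t=48: (idle)
t=49: (idle)

context switches = 8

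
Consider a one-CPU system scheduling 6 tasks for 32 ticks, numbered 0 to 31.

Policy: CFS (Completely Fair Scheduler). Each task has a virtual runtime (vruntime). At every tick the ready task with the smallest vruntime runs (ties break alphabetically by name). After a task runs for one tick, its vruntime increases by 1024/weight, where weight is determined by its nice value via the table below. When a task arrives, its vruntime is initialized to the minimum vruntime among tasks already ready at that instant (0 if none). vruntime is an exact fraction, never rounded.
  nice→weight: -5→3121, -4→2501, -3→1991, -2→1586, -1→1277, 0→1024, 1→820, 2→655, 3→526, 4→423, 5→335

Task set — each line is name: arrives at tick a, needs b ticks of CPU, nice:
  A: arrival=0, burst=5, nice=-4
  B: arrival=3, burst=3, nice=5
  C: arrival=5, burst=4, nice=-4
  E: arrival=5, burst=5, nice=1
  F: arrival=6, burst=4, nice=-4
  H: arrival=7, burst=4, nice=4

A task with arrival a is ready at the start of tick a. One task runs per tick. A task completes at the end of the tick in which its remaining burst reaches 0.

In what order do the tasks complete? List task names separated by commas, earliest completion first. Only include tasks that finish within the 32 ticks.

t=0: vr[A=0] → run A
t=1: vr[A=1024/2501] → run A
t=2: vr[A=2048/2501] → run A
t=3: vr[A=3072/2501 B=3072/2501] → run A
t=4: vr[A=4096/2501 B=3072/2501] → run B
t=5: vr[A=4096/2501 B=3590144/837835 C=4096/2501 E=4096/2501] → run A
t=6: vr[B=3590144/837835 C=4096/2501 E=4096/2501 F=4096/2501] → run C
t=7: vr[B=3590144/837835 C=5120/2501 E=4096/2501 F=4096/2501 H=4096/2501] → run E
t=8: vr[B=3590144/837835 C=5120/2501 E=36096/12505 F=4096/2501 H=4096/2501] → run F
t=9: vr[B=3590144/837835 C=5120/2501 E=36096/12505 F=5120/2501 H=4096/2501] → run H
t=10: vr[B=3590144/837835 C=5120/2501 E=36096/12505 F=5120/2501 H=4293632/1057923] → run C
t=11: vr[B=3590144/837835 C=6144/2501 E=36096/12505 F=5120/2501 H=4293632/1057923] → run F
t=12: vr[B=3590144/837835 C=6144/2501 E=36096/12505 F=6144/2501 H=4293632/1057923] → run C
t=13: vr[B=3590144/837835 C=7168/2501 E=36096/12505 F=6144/2501 H=4293632/1057923] → run F
t=14: vr[B=3590144/837835 C=7168/2501 E=36096/12505 F=7168/2501 H=4293632/1057923] → run C
t=15: vr[B=3590144/837835 E=36096/12505 F=7168/2501 H=4293632/1057923] → run F
t=16: vr[B=3590144/837835 E=36096/12505 H=4293632/1057923] → run E
t=17: vr[B=3590144/837835 E=51712/12505 H=4293632/1057923] → run H
t=18: vr[B=3590144/837835 E=51712/12505 H=6854656/1057923] → run E
t=19: vr[B=3590144/837835 E=67328/12505 H=6854656/1057923] → run B
t=20: vr[B=6151168/837835 E=67328/12505 H=6854656/1057923] → run E
t=21: vr[B=6151168/837835 E=82944/12505 H=6854656/1057923] → run H
t=22: vr[B=6151168/837835 E=82944/12505 H=3138560/352641] → run E
t=23: vr[B=6151168/837835 H=3138560/352641] → run B
t=24: vr[H=3138560/352641] → run H
t=25: (idle)
t=26: (idle)
t=27: (idle)
t=28: (idle)
t=29: (idle)
t=30: (idle)
t=31: (idle)

completion order = A, C, F, E, B, H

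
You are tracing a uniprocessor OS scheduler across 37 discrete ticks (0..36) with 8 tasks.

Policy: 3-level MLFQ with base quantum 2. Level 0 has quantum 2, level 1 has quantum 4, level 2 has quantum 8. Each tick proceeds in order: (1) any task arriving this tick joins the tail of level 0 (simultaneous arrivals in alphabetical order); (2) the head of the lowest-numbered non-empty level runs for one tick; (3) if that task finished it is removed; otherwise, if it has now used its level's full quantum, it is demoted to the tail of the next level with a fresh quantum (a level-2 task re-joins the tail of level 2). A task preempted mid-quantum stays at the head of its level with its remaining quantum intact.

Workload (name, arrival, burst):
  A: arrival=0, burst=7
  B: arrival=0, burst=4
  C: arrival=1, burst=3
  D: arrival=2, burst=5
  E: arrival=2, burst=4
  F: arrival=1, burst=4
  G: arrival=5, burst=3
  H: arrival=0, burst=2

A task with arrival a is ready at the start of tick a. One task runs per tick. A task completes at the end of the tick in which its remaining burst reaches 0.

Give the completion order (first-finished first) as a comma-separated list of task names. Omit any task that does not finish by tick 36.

completion order = H, B, C, F, D, E, G, A

t=0: L0/L1/L2 = ABH/-/- → run A
t=1: L0/L1/L2 = ABHCF/-/- → run A
t=2: L0/L1/L2 = BHCFDE/A/- → run B
t=3: L0/L1/L2 = BHCFDE/A/- → run B
t=4: L0/L1/L2 = HCFDE/AB/- → run H
t=5: L0/L1/L2 = HCFDEG/AB/- → run H
t=6: L0/L1/L2 = CFDEG/AB/- → run C
t=7: L0/L1/L2 = CFDEG/AB/- → run C
t=8: L0/L1/L2 = FDEG/ABC/- → run F
t=9: L0/L1/L2 = FDEG/ABC/- → run F
t=10: L0/L1/L2 = DEG/ABCF/- → run D
t=11: L0/L1/L2 = DEG/ABCF/- → run D
t=12: L0/L1/L2 = EG/ABCFD/- → run E
t=13: L0/L1/L2 = EG/ABCFD/- → run E
t=14: L0/L1/L2 = G/ABCFDE/- → run G
t=15: L0/L1/L2 = G/ABCFDE/- → run G
t=16: L0/L1/L2 = -/ABCFDEG/- → run A
t=17: L0/L1/L2 = -/ABCFDEG/- → run A
t=18: L0/L1/L2 = -/ABCFDEG/- → run A
t=19: L0/L1/L2 = -/ABCFDEG/- → run A
t=20: L0/L1/L2 = -/BCFDEG/A → run B
t=21: L0/L1/L2 = -/BCFDEG/A → run B
t=22: L0/L1/L2 = -/CFDEG/A → run C
t=23: L0/L1/L2 = -/FDEG/A → run F
t=24: L0/L1/L2 = -/FDEG/A → run F
t=25: L0/L1/L2 = -/DEG/A → run D
t=26: L0/L1/L2 = -/DEG/A → run D
t=27: L0/L1/L2 = -/DEG/A → run D
t=28: L0/L1/L2 = -/EG/A → run E
t=29: L0/L1/L2 = -/EG/A → run E
t=30: L0/L1/L2 = -/G/A → run G
t=31: L0/L1/L2 = -/-/A → run A
t=32: (idle)
t=33: (idle)
t=34: (idle)
t=35: (idle)
t=36: (idle)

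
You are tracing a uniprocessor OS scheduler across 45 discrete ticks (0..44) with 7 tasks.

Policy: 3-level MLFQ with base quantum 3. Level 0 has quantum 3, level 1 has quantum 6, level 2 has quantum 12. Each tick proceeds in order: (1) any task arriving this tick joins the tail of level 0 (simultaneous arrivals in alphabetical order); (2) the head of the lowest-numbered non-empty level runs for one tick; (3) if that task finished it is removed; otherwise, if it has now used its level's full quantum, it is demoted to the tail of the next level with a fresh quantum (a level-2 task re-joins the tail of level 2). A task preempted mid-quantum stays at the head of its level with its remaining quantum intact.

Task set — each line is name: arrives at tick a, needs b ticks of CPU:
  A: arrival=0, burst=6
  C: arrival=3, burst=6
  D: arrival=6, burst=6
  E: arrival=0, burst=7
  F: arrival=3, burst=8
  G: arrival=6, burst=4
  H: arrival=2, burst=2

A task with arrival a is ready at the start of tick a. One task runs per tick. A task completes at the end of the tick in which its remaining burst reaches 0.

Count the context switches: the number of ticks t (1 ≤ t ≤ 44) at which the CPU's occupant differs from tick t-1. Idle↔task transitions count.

t=0: L0/L1/L2 = AE/-/- → run A
t=1: L0/L1/L2 = AE/-/- → run A
t=2: L0/L1/L2 = AEH/-/- → run A
t=3: L0/L1/L2 = EHCF/A/- → run E
t=4: L0/L1/L2 = EHCF/A/- → run E
t=5: L0/L1/L2 = EHCF/A/- → run E
t=6: L0/L1/L2 = HCFDG/AE/- → run H
t=7: L0/L1/L2 = HCFDG/AE/- → run H
t=8: L0/L1/L2 = CFDG/AE/- → run C
t=9: L0/L1/L2 = CFDG/AE/- → run C
t=10: L0/L1/L2 = CFDG/AE/- → run C
t=11: L0/L1/L2 = FDG/AEC/- → run F
t=12: L0/L1/L2 = FDG/AEC/- → run F
t=13: L0/L1/L2 = FDG/AEC/- → run F
t=14: L0/L1/L2 = DG/AECF/- → run D
t=15: L0/L1/L2 = DG/AECF/- → run D
t=16: L0/L1/L2 = DG/AECF/- → run D
t=17: L0/L1/L2 = G/AECFD/- → run G
t=18: L0/L1/L2 = G/AECFD/- → run G
t=19: L0/L1/L2 = G/AECFD/- → run G
t=20: L0/L1/L2 = -/AECFDG/- → run A
t=21: L0/L1/L2 = -/AECFDG/- → run A
t=22: L0/L1/L2 = -/AECFDG/- → run A
t=23: L0/L1/L2 = -/ECFDG/- → run E
t=24: L0/L1/L2 = -/ECFDG/- → run E
t=25: L0/L1/L2 = -/ECFDG/- → run E
t=26: L0/L1/L2 = -/ECFDG/- → run E
t=27: L0/L1/L2 = -/CFDG/- → run C
t=28: L0/L1/L2 = -/CFDG/- → run C
t=29: L0/L1/L2 = -/CFDG/- → run C
t=30: L0/L1/L2 = -/FDG/- → run F
t=31: L0/L1/L2 = -/FDG/- → run F
t=32: L0/L1/L2 = -/FDG/- → run F
t=33: L0/L1/L2 = -/FDG/- → run F
t=34: L0/L1/L2 = -/FDG/- → run F
t=35: L0/L1/L2 = -/DG/- → run D
t=36: L0/L1/L2 = -/DG/- → run D
t=37: L0/L1/L2 = -/DG/- → run D
t=38: L0/L1/L2 = -/G/- → run G
t=39: (idle)
t=40: (idle)
t=41: (idle)
t=42: (idle)
t=43: (idle)
t=44: (idle)

context switches = 13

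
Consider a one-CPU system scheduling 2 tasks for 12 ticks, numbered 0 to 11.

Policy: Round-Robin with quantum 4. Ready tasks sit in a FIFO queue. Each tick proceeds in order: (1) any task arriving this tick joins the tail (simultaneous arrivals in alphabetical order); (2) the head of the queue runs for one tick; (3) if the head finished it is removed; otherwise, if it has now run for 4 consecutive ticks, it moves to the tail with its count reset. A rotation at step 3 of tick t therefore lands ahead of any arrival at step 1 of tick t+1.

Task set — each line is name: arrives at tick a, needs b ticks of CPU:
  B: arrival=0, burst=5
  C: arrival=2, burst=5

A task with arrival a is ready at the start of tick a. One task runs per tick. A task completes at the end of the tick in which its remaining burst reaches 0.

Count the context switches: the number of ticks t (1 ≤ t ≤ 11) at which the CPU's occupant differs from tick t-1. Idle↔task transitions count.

context switches = 4

t=0: queue=[B] q_used=0 → run B
t=1: queue=[B] q_used=1 → run B
t=2: queue=[B,C] q_used=2 → run B
t=3: queue=[B,C] q_used=3 → run B
t=4: queue=[C,B] q_used=0 → run C
t=5: queue=[C,B] q_used=1 → run C
t=6: queue=[C,B] q_used=2 → run C
t=7: queue=[C,B] q_used=3 → run C
t=8: queue=[B,C] q_used=0 → run B
t=9: queue=[C] q_used=0 → run C
t=10: (idle)
t=11: (idle)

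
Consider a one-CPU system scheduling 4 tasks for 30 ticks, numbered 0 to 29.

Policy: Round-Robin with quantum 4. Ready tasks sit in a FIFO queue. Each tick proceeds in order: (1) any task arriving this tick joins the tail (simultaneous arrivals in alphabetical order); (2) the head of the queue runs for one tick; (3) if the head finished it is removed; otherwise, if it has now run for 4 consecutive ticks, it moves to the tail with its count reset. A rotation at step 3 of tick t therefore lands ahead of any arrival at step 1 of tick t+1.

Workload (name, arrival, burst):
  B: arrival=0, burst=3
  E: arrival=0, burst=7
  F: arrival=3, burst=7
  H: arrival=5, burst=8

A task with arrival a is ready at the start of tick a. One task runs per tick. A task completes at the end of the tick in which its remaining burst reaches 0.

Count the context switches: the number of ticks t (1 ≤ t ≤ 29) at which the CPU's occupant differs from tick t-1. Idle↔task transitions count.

context switches = 7

t=0: queue=[B,E] q_used=0 → run B
t=1: queue=[B,E] q_used=1 → run B
t=2: queue=[B,E] q_used=2 → run B
t=3: queue=[E,F] q_used=0 → run E
t=4: queue=[E,F] q_used=1 → run E
t=5: queue=[E,F,H] q_used=2 → run E
t=6: queue=[E,F,H] q_used=3 → run E
t=7: queue=[F,H,E] q_used=0 → run F
t=8: queue=[F,H,E] q_used=1 → run F
t=9: queue=[F,H,E] q_used=2 → run F
t=10: queue=[F,H,E] q_used=3 → run F
t=11: queue=[H,E,F] q_used=0 → run H
t=12: queue=[H,E,F] q_used=1 → run H
t=13: queue=[H,E,F] q_used=2 → run H
t=14: queue=[H,E,F] q_used=3 → run H
t=15: queue=[E,F,H] q_used=0 → run E
t=16: queue=[E,F,H] q_used=1 → run E
t=17: queue=[E,F,H] q_used=2 → run E
t=18: queue=[F,H] q_used=0 → run F
t=19: queue=[F,H] q_used=1 → run F
t=20: queue=[F,H] q_used=2 → run F
t=21: queue=[H] q_used=0 → run H
t=22: queue=[H] q_used=1 → run H
t=23: queue=[H] q_used=2 → run H
t=24: queue=[H] q_used=3 → run H
t=25: (idle)
t=26: (idle)
t=27: (idle)
t=28: (idle)
t=29: (idle)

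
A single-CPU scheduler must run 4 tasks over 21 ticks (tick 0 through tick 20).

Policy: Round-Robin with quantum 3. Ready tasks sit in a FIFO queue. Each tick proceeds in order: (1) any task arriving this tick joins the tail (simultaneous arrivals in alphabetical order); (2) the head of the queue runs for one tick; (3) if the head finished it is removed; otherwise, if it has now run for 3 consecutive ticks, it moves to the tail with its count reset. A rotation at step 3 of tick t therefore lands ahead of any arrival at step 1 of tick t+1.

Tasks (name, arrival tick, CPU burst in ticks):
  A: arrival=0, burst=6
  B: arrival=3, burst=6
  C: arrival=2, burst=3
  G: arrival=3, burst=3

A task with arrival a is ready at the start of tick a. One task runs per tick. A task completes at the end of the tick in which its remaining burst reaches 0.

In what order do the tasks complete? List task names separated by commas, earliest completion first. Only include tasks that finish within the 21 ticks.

t=0: queue=[A] q_used=0 → run A
t=1: queue=[A] q_used=1 → run A
t=2: queue=[A,C] q_used=2 → run A
t=3: queue=[C,A,B,G] q_used=0 → run C
t=4: queue=[C,A,B,G] q_used=1 → run C
t=5: queue=[C,A,B,G] q_used=2 → run C
t=6: queue=[A,B,G] q_used=0 → run A
t=7: queue=[A,B,G] q_used=1 → run A
t=8: queue=[A,B,G] q_used=2 → run A
t=9: queue=[B,G] q_used=0 → run B
t=10: queue=[B,G] q_used=1 → run B
t=11: queue=[B,G] q_used=2 → run B
t=12: queue=[G,B] q_used=0 → run G
t=13: queue=[G,B] q_used=1 → run G
t=14: queue=[G,B] q_used=2 → run G
t=15: queue=[B] q_used=0 → run B
t=16: queue=[B] q_used=1 → run B
t=17: queue=[B] q_used=2 → run B
t=18: (idle)
t=19: (idle)
t=20: (idle)

completion order = C, A, G, B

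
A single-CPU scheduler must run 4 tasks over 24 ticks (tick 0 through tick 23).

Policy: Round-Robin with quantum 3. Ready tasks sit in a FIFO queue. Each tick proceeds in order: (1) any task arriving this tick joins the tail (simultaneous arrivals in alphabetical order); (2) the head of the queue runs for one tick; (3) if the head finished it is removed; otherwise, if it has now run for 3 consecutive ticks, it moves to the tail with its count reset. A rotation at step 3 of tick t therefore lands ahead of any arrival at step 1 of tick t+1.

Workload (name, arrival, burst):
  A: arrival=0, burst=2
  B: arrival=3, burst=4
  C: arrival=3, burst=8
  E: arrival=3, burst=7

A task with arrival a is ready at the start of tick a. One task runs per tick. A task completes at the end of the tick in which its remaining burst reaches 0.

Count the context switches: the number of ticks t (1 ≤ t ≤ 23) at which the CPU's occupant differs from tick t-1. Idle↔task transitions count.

t=0: queue=[A] q_used=0 → run A
t=1: queue=[A] q_used=1 → run A
t=2: (idle)
t=3: queue=[B,C,E] q_used=0 → run B
t=4: queue=[B,C,E] q_used=1 → run B
t=5: queue=[B,C,E] q_used=2 → run B
t=6: queue=[C,E,B] q_used=0 → run C
t=7: queue=[C,E,B] q_used=1 → run C
t=8: queue=[C,E,B] q_used=2 → run C
t=9: queue=[E,B,C] q_used=0 → run E
t=10: queue=[E,B,C] q_used=1 → run E
t=11: queue=[E,B,C] q_used=2 → run E
t=12: queue=[B,C,E] q_used=0 → run B
t=13: queue=[C,E] q_used=0 → run C
t=14: queue=[C,E] q_used=1 → run C
t=15: queue=[C,E] q_used=2 → run C
t=16: queue=[E,C] q_used=0 → run E
t=17: queue=[E,C] q_used=1 → run E
t=18: queue=[E,C] q_used=2 → run E
t=19: queue=[C,E] q_used=0 → run C
t=20: queue=[C,E] q_used=1 → run C
t=21: queue=[E] q_used=0 → run E
t=22: (idle)
t=23: (idle)

context switches = 10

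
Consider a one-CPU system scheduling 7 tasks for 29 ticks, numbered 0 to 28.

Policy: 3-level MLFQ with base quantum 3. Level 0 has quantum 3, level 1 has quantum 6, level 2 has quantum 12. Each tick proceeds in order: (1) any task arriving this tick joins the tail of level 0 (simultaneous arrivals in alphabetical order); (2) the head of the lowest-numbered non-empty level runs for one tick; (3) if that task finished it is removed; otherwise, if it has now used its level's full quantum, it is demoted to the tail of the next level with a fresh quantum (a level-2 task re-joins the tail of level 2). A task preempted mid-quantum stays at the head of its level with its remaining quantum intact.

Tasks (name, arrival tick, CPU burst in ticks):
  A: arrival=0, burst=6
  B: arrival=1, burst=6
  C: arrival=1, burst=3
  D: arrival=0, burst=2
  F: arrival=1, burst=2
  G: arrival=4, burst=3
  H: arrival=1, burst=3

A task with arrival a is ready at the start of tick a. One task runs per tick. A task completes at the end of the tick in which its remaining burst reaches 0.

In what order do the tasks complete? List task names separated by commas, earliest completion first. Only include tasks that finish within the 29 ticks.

completion order = D, C, F, H, G, A, B

t=0: L0/L1/L2 = AD/-/- → run A
t=1: L0/L1/L2 = ADBCFH/-/- → run A
t=2: L0/L1/L2 = ADBCFH/-/- → run A
t=3: L0/L1/L2 = DBCFH/A/- → run D
t=4: L0/L1/L2 = DBCFHG/A/- → run D
t=5: L0/L1/L2 = BCFHG/A/- → run B
t=6: L0/L1/L2 = BCFHG/A/- → run B
t=7: L0/L1/L2 = BCFHG/A/- → run B
t=8: L0/L1/L2 = CFHG/AB/- → run C
t=9: L0/L1/L2 = CFHG/AB/- → run C
t=10: L0/L1/L2 = CFHG/AB/- → run C
t=11: L0/L1/L2 = FHG/AB/- → run F
t=12: L0/L1/L2 = FHG/AB/- → run F
t=13: L0/L1/L2 = HG/AB/- → run H
t=14: L0/L1/L2 = HG/AB/- → run H
t=15: L0/L1/L2 = HG/AB/- → run H
t=16: L0/L1/L2 = G/AB/- → run G
t=17: L0/L1/L2 = G/AB/- → run G
t=18: L0/L1/L2 = G/AB/- → run G
t=19: L0/L1/L2 = -/AB/- → run A
t=20: L0/L1/L2 = -/AB/- → run A
t=21: L0/L1/L2 = -/AB/- → run A
t=22: L0/L1/L2 = -/B/- → run B
t=23: L0/L1/L2 = -/B/- → run B
t=24: L0/L1/L2 = -/B/- → run B
t=25: (idle)
t=26: (idle)
t=27: (idle)
t=28: (idle)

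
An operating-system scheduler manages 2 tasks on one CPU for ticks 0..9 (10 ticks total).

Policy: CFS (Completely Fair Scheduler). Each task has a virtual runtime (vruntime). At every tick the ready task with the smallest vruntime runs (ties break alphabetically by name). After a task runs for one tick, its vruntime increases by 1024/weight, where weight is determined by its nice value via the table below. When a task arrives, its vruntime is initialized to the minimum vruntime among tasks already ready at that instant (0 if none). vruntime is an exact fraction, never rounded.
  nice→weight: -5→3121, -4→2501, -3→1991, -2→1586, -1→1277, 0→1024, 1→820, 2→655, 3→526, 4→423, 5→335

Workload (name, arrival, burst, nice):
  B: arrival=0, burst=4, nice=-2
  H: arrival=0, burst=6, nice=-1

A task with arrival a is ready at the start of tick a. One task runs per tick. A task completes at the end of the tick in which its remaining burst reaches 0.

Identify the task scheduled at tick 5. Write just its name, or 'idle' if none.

running at tick 5 = H

t=0: vr[B=0 H=0] → run B
t=1: vr[B=512/793 H=0] → run H
t=2: vr[B=512/793 H=1024/1277] → run B
t=3: vr[B=1024/793 H=1024/1277] → run H
t=4: vr[B=1024/793 H=2048/1277] → run B
t=5: vr[B=1536/793 H=2048/1277] → run H
t=6: vr[B=1536/793 H=3072/1277] → run B
t=7: vr[H=3072/1277] → run H
t=8: vr[H=4096/1277] → run H
t=9: vr[H=5120/1277] → run H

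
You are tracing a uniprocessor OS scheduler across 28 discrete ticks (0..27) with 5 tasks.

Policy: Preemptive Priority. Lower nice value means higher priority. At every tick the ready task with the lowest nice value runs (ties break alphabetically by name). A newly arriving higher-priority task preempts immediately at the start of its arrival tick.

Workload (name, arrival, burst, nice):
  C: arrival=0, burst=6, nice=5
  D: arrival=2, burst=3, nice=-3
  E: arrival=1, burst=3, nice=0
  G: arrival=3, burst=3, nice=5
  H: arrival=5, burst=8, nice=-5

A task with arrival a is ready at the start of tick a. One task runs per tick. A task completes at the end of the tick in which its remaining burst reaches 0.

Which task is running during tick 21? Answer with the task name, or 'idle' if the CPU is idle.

running at tick 21 = G

t=0: ready={C} → run C
t=1: ready={C,E} → run E
t=2: ready={C,D,E} → run D
t=3: ready={C,D,E,G} → run D
t=4: ready={C,D,E,G} → run D
t=5: ready={C,E,G,H} → run H
t=6: ready={C,E,G,H} → run H
t=7: ready={C,E,G,H} → run H
t=8: ready={C,E,G,H} → run H
t=9: ready={C,E,G,H} → run H
t=10: ready={C,E,G,H} → run H
t=11: ready={C,E,G,H} → run H
t=12: ready={C,E,G,H} → run H
t=13: ready={C,E,G} → run E
t=14: ready={C,E,G} → run E
t=15: ready={C,G} → run C
t=16: ready={C,G} → run C
t=17: ready={C,G} → run C
t=18: ready={C,G} → run C
t=19: ready={C,G} → run C
t=20: ready={G} → run G
t=21: ready={G} → run G
t=22: ready={G} → run G
t=23: (idle)
t=24: (idle)
t=25: (idle)
t=26: (idle)
t=27: (idle)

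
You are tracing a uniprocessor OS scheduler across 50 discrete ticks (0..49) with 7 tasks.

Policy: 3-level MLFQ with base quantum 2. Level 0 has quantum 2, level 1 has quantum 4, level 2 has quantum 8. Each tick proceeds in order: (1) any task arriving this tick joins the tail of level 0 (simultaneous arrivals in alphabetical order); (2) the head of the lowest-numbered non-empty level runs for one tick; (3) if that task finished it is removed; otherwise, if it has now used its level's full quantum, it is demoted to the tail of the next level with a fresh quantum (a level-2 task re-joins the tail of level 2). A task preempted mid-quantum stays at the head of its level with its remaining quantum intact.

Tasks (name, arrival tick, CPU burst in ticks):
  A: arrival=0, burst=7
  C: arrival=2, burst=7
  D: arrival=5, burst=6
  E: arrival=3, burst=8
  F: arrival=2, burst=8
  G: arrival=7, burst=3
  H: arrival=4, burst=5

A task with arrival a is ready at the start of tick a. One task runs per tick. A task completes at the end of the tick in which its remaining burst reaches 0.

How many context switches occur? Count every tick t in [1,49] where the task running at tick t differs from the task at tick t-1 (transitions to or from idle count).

t=0: L0/L1/L2 = A/-/- → run A
t=1: L0/L1/L2 = A/-/- → run A
t=2: L0/L1/L2 = CF/A/- → run C
t=3: L0/L1/L2 = CFE/A/- → run C
t=4: L0/L1/L2 = FEH/AC/- → run F
t=5: L0/L1/L2 = FEHD/AC/- → run F
t=6: L0/L1/L2 = EHD/ACF/- → run E
t=7: L0/L1/L2 = EHDG/ACF/- → run E
t=8: L0/L1/L2 = HDG/ACFE/- → run H
t=9: L0/L1/L2 = HDG/ACFE/- → run H
t=10: L0/L1/L2 = DG/ACFEH/- → run D
t=11: L0/L1/L2 = DG/ACFEH/- → run D
t=12: L0/L1/L2 = G/ACFEHD/- → run G
t=13: L0/L1/L2 = G/ACFEHD/- → run G
t=14: L0/L1/L2 = -/ACFEHDG/- → run A
t=15: L0/L1/L2 = -/ACFEHDG/- → run A
t=16: L0/L1/L2 = -/ACFEHDG/- → run A
t=17: L0/L1/L2 = -/ACFEHDG/- → run A
t=18: L0/L1/L2 = -/CFEHDG/A → run C
t=19: L0/L1/L2 = -/CFEHDG/A → run C
t=20: L0/L1/L2 = -/CFEHDG/A → run C
t=21: L0/L1/L2 = -/CFEHDG/A → run C
t=22: L0/L1/L2 = -/FEHDG/AC → run F
t=23: L0/L1/L2 = -/FEHDG/AC → run F
t=24: L0/L1/L2 = -/FEHDG/AC → run F
t=25: L0/L1/L2 = -/FEHDG/AC → run F
t=26: L0/L1/L2 = -/EHDG/ACF → run E
t=27: L0/L1/L2 = -/EHDG/ACF → run E
t=28: L0/L1/L2 = -/EHDG/ACF → run E
t=29: L0/L1/L2 = -/EHDG/ACF → run E
t=30: L0/L1/L2 = -/HDG/ACFE → run H
t=31: L0/L1/L2 = -/HDG/ACFE → run H
t=32: L0/L1/L2 = -/HDG/ACFE → run H
t=33: L0/L1/L2 = -/DG/ACFE → run D
t=34: L0/L1/L2 = -/DG/ACFE → run D
t=35: L0/L1/L2 = -/DG/ACFE → run D
t=36: L0/L1/L2 = -/DG/ACFE → run D
t=37: L0/L1/L2 = -/G/ACFE → run G
t=38: L0/L1/L2 = -/-/ACFE → run A
t=39: L0/L1/L2 = -/-/CFE → run C
t=40: L0/L1/L2 = -/-/FE → run F
t=41: L0/L1/L2 = -/-/FE → run F
t=42: L0/L1/L2 = -/-/E → run E
t=43: L0/L1/L2 = -/-/E → run E
t=44: (idle)
t=45: (idle)
t=46: (idle)
t=47: (idle)
t=48: (idle)
t=49: (idle)

context switches = 18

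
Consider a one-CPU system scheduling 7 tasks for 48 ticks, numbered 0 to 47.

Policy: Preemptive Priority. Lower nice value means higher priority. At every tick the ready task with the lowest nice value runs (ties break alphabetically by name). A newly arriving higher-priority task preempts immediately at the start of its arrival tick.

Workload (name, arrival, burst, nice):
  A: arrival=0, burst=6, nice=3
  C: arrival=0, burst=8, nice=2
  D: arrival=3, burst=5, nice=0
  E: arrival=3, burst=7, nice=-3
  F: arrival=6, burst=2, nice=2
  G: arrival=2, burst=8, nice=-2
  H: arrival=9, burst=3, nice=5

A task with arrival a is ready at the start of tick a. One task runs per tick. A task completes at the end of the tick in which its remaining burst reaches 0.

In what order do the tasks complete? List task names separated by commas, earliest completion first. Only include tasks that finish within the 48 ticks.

completion order = E, G, D, C, F, A, H

t=0: ready={A,C} → run C
t=1: ready={A,C} → run C
t=2: ready={A,C,G} → run G
t=3: ready={A,C,D,E,G} → run E
t=4: ready={A,C,D,E,G} → run E
t=5: ready={A,C,D,E,G} → run E
t=6: ready={A,C,D,E,F,G} → run E
t=7: ready={A,C,D,E,F,G} → run E
t=8: ready={A,C,D,E,F,G} → run E
t=9: ready={A,C,D,E,F,G,H} → run E
t=10: ready={A,C,D,F,G,H} → run G
t=11: ready={A,C,D,F,G,H} → run G
t=12: ready={A,C,D,F,G,H} → run G
t=13: ready={A,C,D,F,G,H} → run G
t=14: ready={A,C,D,F,G,H} → run G
t=15: ready={A,C,D,F,G,H} → run G
t=16: ready={A,C,D,F,G,H} → run G
t=17: ready={A,C,D,F,H} → run D
t=18: ready={A,C,D,F,H} → run D
t=19: ready={A,C,D,F,H} → run D
t=20: ready={A,C,D,F,H} → run D
t=21: ready={A,C,D,F,H} → run D
t=22: ready={A,C,F,H} → run C
t=23: ready={A,C,F,H} → run C
t=24: ready={A,C,F,H} → run C
t=25: ready={A,C,F,H} → run C
t=26: ready={A,C,F,H} → run C
t=27: ready={A,C,F,H} → run C
t=28: ready={A,F,H} → run F
t=29: ready={A,F,H} → run F
t=30: ready={A,H} → run A
t=31: ready={A,H} → run A
t=32: ready={A,H} → run A
t=33: ready={A,H} → run A
t=34: ready={A,H} → run A
t=35: ready={A,H} → run A
t=36: ready={H} → run H
t=37: ready={H} → run H
t=38: ready={H} → run H
t=39: (idle)
t=40: (idle)
t=41: (idle)
t=42: (idle)
t=43: (idle)
t=44: (idle)
t=45: (idle)
t=46: (idle)
t=47: (idle)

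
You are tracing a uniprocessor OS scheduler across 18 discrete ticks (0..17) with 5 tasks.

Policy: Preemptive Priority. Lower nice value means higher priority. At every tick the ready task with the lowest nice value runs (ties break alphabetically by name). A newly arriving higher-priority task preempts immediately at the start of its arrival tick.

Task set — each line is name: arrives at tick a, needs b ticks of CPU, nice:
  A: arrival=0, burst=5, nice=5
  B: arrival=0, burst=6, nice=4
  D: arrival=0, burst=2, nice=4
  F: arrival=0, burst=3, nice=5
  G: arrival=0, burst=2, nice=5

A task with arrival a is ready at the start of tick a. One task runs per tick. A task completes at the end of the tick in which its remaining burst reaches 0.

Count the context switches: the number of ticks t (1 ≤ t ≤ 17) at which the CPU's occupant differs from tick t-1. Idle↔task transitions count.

t=0: ready={A,B,D,F,G} → run B
t=1: ready={A,B,D,F,G} → run B
t=2: ready={A,B,D,F,G} → run B
t=3: ready={A,B,D,F,G} → run B
t=4: ready={A,B,D,F,G} → run B
t=5: ready={A,B,D,F,G} → run B
t=6: ready={A,D,F,G} → run D
t=7: ready={A,D,F,G} → run D
t=8: ready={A,F,G} → run A
t=9: ready={A,F,G} → run A
t=10: ready={A,F,G} → run A
t=11: ready={A,F,G} → run A
t=12: ready={A,F,G} → run A
t=13: ready={F,G} → run F
t=14: ready={F,G} → run F
t=15: ready={F,G} → run F
t=16: ready={G} → run G
t=17: ready={G} → run G

context switches = 4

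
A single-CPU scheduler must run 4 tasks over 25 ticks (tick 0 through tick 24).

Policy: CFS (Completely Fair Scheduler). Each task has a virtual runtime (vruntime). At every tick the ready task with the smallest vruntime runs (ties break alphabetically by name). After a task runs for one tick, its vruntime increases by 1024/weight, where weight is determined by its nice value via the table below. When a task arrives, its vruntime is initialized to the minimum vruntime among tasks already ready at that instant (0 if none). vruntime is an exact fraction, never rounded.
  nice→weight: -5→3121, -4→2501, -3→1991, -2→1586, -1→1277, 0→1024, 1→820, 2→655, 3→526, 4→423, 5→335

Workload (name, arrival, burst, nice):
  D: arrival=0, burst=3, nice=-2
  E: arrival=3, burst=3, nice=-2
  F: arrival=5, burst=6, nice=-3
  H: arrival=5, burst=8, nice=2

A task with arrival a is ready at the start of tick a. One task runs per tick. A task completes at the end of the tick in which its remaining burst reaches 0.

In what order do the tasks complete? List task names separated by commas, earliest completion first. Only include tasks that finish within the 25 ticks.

t=0: vr[D=0] → run D
t=1: vr[D=512/793] → run D
t=2: vr[D=1024/793] → run D
t=3: vr[E=0] → run E
t=4: vr[E=512/793] → run E
t=5: vr[E=1024/793 F=1024/793 H=1024/793] → run E
t=6: vr[F=1024/793 H=1024/793] → run F
t=7: vr[F=2850816/1578863 H=1024/793] → run H
t=8: vr[F=2850816/1578863 H=1482752/519415] → run F
t=9: vr[F=3662848/1578863 H=1482752/519415] → run F
t=10: vr[F=4474880/1578863 H=1482752/519415] → run F
t=11: vr[F=5286912/1578863 H=1482752/519415] → run H
t=12: vr[F=5286912/1578863 H=2294784/519415] → run F
t=13: vr[F=6098944/1578863 H=2294784/519415] → run F
t=14: vr[H=2294784/519415] → run H
t=15: vr[H=3106816/519415] → run H
t=16: vr[H=3918848/519415] → run H
t=17: vr[H=946176/103883] → run H
t=18: vr[H=5542912/519415] → run H
t=19: vr[H=6354944/519415] → run H
t=20: (idle)
t=21: (idle)
t=22: (idle)
t=23: (idle)
t=24: (idle)

completion order = D, E, F, H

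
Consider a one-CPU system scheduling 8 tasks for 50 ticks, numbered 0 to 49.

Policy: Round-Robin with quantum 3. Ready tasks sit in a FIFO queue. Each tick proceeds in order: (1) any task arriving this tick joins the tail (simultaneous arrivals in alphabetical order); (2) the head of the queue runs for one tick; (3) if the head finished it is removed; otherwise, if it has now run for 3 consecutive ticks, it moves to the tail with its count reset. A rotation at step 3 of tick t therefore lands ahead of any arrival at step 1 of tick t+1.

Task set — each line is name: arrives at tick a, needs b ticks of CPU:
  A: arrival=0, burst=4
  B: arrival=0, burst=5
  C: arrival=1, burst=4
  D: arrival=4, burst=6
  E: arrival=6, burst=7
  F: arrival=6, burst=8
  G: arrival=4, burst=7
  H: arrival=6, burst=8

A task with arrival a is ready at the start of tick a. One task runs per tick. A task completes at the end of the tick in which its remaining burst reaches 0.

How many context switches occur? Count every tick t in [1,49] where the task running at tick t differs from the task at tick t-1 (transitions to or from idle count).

context switches = 20

t=0: queue=[A,B] q_used=0 → run A
t=1: queue=[A,B,C] q_used=1 → run A
t=2: queue=[A,B,C] q_used=2 → run A
t=3: queue=[B,C,A] q_used=0 → run B
t=4: queue=[B,C,A,D,G] q_used=1 → run B
t=5: queue=[B,C,A,D,G] q_used=2 → run B
t=6: queue=[C,A,D,G,B,E,F,H] q_used=0 → run C
t=7: queue=[C,A,D,G,B,E,F,H] q_used=1 → run C
t=8: queue=[C,A,D,G,B,E,F,H] q_used=2 → run C
t=9: queue=[A,D,G,B,E,F,H,C] q_used=0 → run A
t=10: queue=[D,G,B,E,F,H,C] q_used=0 → run D
t=11: queue=[D,G,B,E,F,H,C] q_used=1 → run D
t=12: queue=[D,G,B,E,F,H,C] q_used=2 → run D
t=13: queue=[G,B,E,F,H,C,D] q_used=0 → run G
t=14: queue=[G,B,E,F,H,C,D] q_used=1 → run G
t=15: queue=[G,B,E,F,H,C,D] q_used=2 → run G
t=16: queue=[B,E,F,H,C,D,G] q_used=0 → run B
t=17: queue=[B,E,F,H,C,D,G] q_used=1 → run B
t=18: queue=[E,F,H,C,D,G] q_used=0 → run E
t=19: queue=[E,F,H,C,D,G] q_used=1 → run E
t=20: queue=[E,F,H,C,D,G] q_used=2 → run E
t=21: queue=[F,H,C,D,G,E] q_used=0 → run F
t=22: queue=[F,H,C,D,G,E] q_used=1 → run F
t=23: queue=[F,H,C,D,G,E] q_used=2 → run F
t=24: queue=[H,C,D,G,E,F] q_used=0 → run H
t=25: queue=[H,C,D,G,E,F] q_used=1 → run H
t=26: queue=[H,C,D,G,E,F] q_used=2 → run H
t=27: queue=[C,D,G,E,F,H] q_used=0 → run C
t=28: queue=[D,G,E,F,H] q_used=0 → run D
t=29: queue=[D,G,E,F,H] q_used=1 → run D
t=30: queue=[D,G,E,F,H] q_used=2 → run D
t=31: queue=[G,E,F,H] q_used=0 → run G
t=32: queue=[G,E,F,H] q_used=1 → run G
t=33: queue=[G,E,F,H] q_used=2 → run G
t=34: queue=[E,F,H,G] q_used=0 → run E
t=35: queue=[E,F,H,G] q_used=1 → run E
t=36: queue=[E,F,H,G] q_used=2 → run E
t=37: queue=[F,H,G,E] q_used=0 → run F
t=38: queue=[F,H,G,E] q_used=1 → run F
t=39: queue=[F,H,G,E] q_used=2 → run F
t=40: queue=[H,G,E,F] q_used=0 → run H
t=41: queue=[H,G,E,F] q_used=1 → run H
t=42: queue=[H,G,E,F] q_used=2 → run H
t=43: queue=[G,E,F,H] q_used=0 → run G
t=44: queue=[E,F,H] q_used=0 → run E
t=45: queue=[F,H] q_used=0 → run F
t=46: queue=[F,H] q_used=1 → run F
t=47: queue=[H] q_used=0 → run H
t=48: queue=[H] q_used=1 → run H
t=49: (idle)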